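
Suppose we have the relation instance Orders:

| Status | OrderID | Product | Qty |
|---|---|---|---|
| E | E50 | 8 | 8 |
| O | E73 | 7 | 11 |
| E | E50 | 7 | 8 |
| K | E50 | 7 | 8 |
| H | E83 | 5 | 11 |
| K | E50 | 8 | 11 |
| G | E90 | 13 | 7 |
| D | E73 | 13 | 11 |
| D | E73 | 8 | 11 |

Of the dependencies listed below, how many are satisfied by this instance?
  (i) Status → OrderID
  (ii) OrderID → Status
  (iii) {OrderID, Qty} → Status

(i) Status → OrderID: every LHS value maps to a single RHS value — holds.
(ii) OrderID → Status: OrderID=E50: 4 rows → Status takes values {E, K} — violation; OrderID=E73: 3 rows → Status takes values {O, D} — violation — fails.
(iii) {OrderID, Qty} → Status: (OrderID=E50, Qty=8): 3 rows → Status takes values {E, K} — violation; (OrderID=E73, Qty=11): 3 rows → Status takes values {O, D} — violation — fails.
1 of the 3 dependencies holds.

1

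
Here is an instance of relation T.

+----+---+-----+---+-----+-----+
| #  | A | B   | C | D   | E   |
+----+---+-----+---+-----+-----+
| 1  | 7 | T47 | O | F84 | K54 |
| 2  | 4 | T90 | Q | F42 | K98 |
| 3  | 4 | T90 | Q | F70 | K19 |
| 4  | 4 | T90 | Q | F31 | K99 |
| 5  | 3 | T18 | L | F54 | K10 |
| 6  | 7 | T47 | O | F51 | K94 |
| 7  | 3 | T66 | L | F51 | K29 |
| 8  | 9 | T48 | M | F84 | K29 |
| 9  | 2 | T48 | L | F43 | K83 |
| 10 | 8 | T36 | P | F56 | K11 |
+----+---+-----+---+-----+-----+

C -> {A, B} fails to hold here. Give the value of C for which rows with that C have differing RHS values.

L

C=O: rows 1, 6 → {A,B} = (7, T47), (7, T47) ✓
C=Q: rows 2, 3, 4 → {A,B} = (4, T90), (4, T90), (4, T90) ✓
C=L: rows 5, 7, 9 → {A,B} takes values {(3, T18), (3, T66), (2, T48)} — violation
C=M: row 8 → {A,B} = (9, T48) ✓
C=P: row 10 → {A,B} = (8, T36) ✓
The only C value with inconsistent RHS is C=L.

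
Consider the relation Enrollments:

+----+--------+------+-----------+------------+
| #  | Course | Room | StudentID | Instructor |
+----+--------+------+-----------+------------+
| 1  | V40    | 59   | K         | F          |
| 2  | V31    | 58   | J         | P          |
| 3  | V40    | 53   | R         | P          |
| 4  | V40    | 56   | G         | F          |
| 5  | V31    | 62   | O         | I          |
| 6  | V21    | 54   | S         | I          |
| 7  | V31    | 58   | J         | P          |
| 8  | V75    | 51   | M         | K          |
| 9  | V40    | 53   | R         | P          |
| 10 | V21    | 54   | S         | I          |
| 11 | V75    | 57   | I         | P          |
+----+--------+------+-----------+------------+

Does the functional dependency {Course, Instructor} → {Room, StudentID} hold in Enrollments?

No

(Course=V40, Instructor=F): rows 1, 4 → {Room,StudentID} takes values {(59, K), (56, G)} — violation
(Course=V31, Instructor=P): rows 2, 7 → {Room,StudentID} = (58, J), (58, J) ✓
(Course=V40, Instructor=P): rows 3, 9 → {Room,StudentID} = (53, R), (53, R) ✓
(Course=V31, Instructor=I): row 5 → {Room,StudentID} = (62, O) ✓
(Course=V21, Instructor=I): rows 6, 10 → {Room,StudentID} = (54, S), (54, S) ✓
(Course=V75, Instructor=K): row 8 → {Room,StudentID} = (51, M) ✓
(Course=V75, Instructor=P): row 11 → {Room,StudentID} = (57, I) ✓
Two rows agree on {Course, Instructor} but differ on {Room, StudentID}, so {Course, Instructor} → {Room, StudentID} does not hold.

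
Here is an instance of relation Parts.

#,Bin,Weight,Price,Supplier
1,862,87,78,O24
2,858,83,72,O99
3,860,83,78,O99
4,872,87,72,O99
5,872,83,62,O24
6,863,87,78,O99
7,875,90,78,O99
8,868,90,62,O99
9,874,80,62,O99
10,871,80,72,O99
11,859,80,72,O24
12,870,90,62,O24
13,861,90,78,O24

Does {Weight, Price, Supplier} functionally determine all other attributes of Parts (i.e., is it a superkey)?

Yes

All 13 rows have distinct {Weight, Price, Supplier} values, so {Weight, Price, Supplier} → (all attributes) holds and {Weight, Price, Supplier} is a superkey.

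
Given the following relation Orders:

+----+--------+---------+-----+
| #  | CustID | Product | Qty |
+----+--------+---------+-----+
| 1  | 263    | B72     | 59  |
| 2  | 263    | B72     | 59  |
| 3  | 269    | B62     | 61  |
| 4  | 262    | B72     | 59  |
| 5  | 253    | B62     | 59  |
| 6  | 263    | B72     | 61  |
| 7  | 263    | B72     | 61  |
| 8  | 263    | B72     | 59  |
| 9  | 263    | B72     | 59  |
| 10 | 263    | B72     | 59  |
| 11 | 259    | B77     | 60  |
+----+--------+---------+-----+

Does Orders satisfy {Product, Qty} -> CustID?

(Product=B72, Qty=59): rows 1, 2, 4, 8, 9, 10 → CustID takes values {263, 262} — violation
(Product=B62, Qty=61): row 3 → CustID = 269 ✓
(Product=B62, Qty=59): row 5 → CustID = 253 ✓
(Product=B72, Qty=61): rows 6, 7 → CustID = 263, 263 ✓
(Product=B77, Qty=60): row 11 → CustID = 259 ✓
Two rows agree on {Product, Qty} but differ on CustID, so {Product, Qty} -> CustID does not hold.

No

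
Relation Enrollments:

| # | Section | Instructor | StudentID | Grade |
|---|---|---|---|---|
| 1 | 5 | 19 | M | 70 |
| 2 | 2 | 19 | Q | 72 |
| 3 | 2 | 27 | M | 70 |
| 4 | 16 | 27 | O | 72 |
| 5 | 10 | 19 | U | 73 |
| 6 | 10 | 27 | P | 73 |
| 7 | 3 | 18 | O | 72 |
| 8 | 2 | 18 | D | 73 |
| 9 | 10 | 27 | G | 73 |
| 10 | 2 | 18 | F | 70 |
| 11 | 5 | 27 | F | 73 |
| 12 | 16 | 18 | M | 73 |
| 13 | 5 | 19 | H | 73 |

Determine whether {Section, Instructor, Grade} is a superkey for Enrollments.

Rows 6 and 9 have the same {Section, Instructor, Grade} value (Section=10, Instructor=27, Grade=73) but are distinct tuples, so {Section, Instructor, Grade} does not determine every attribute — not a superkey.

No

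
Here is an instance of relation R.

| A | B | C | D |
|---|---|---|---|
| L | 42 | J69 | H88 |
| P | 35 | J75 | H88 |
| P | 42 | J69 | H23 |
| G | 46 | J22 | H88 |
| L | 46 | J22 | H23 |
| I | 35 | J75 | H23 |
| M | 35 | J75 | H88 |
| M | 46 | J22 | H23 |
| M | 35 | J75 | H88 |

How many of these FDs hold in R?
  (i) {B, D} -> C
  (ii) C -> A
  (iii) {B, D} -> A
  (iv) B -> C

(i) {B, D} -> C: every LHS value maps to a single RHS value — holds.
(ii) C -> A: C=J69: 2 rows → A takes values {L, P} — violation; C=J75: 4 rows → A takes values {P, I, M} — violation; C=J22: 3 rows → A takes values {G, L, M} — violation — fails.
(iii) {B, D} -> A: (B=35, D=H88): 3 rows → A takes values {P, M} — violation; (B=46, D=H23): 2 rows → A takes values {L, M} — violation — fails.
(iv) B -> C: every LHS value maps to a single RHS value — holds.
2 of the 4 dependencies hold.

2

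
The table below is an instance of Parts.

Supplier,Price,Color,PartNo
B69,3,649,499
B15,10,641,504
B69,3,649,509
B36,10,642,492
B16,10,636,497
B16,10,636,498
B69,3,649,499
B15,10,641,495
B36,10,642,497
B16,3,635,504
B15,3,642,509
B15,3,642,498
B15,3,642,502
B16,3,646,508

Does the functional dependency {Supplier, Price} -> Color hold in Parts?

(Supplier=B69, Price=3): 3 rows → Color = 649, 649, 649 ✓
(Supplier=B15, Price=10): 2 rows → Color = 641, 641 ✓
(Supplier=B36, Price=10): 2 rows → Color = 642, 642 ✓
(Supplier=B16, Price=10): 2 rows → Color = 636, 636 ✓
(Supplier=B16, Price=3): 2 rows → Color takes values {635, 646} — violation
(Supplier=B15, Price=3): 3 rows → Color = 642, 642, 642 ✓
Two rows agree on {Supplier, Price} but differ on Color, so {Supplier, Price} -> Color does not hold.

No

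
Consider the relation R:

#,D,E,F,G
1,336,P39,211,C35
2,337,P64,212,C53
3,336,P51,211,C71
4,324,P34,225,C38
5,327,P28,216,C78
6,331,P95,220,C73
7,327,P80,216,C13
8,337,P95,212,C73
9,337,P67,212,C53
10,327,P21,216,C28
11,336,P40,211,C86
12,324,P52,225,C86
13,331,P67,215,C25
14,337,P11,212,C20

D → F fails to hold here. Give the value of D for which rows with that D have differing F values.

D=336: rows 1, 3, 11 → F = 211, 211, 211 ✓
D=337: rows 2, 8, 9, 14 → F = 212, 212, 212, 212 ✓
D=324: rows 4, 12 → F = 225, 225 ✓
D=327: rows 5, 7, 10 → F = 216, 216, 216 ✓
D=331: rows 6, 13 → F takes values {220, 215} — violation
The only D value with inconsistent F is D=331.

331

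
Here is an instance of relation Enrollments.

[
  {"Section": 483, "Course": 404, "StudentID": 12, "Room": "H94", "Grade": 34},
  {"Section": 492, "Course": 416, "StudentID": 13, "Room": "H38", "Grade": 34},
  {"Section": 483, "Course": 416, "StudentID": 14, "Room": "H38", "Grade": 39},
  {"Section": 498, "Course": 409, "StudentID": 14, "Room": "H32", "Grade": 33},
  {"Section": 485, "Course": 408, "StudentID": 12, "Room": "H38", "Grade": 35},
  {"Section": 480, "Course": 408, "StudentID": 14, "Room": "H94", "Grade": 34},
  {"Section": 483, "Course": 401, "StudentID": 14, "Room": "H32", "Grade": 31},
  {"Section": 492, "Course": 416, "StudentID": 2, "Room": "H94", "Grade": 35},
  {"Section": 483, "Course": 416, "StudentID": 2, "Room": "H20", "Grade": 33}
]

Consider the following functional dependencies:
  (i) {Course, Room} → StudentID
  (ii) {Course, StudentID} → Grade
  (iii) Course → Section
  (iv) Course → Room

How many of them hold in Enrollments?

(i) {Course, Room} → StudentID: (Course=416, Room=H38): 2 rows → StudentID takes values {13, 14} — violation — fails.
(ii) {Course, StudentID} → Grade: (Course=416, StudentID=2): 2 rows → Grade takes values {35, 33} — violation — fails.
(iii) Course → Section: Course=416: 4 rows → Section takes values {492, 483} — violation; Course=408: 2 rows → Section takes values {485, 480} — violation — fails.
(iv) Course → Room: Course=416: 4 rows → Room takes values {H38, H94, H20} — violation; Course=408: 2 rows → Room takes values {H38, H94} — violation — fails.
None of the 4 dependencies hold.

0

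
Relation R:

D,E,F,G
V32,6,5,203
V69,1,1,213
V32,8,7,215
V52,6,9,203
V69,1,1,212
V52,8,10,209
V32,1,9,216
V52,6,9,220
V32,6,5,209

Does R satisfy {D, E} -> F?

Yes

(D=V32, E=6): 2 rows → F = 5, 5 ✓
(D=V69, E=1): 2 rows → F = 1, 1 ✓
(D=V32, E=8): 1 row → F = 7 ✓
(D=V52, E=6): 2 rows → F = 9, 9 ✓
(D=V52, E=8): 1 row → F = 10 ✓
(D=V32, E=1): 1 row → F = 9 ✓
Every {D, E} value is associated with a single F value, so {D, E} -> F holds.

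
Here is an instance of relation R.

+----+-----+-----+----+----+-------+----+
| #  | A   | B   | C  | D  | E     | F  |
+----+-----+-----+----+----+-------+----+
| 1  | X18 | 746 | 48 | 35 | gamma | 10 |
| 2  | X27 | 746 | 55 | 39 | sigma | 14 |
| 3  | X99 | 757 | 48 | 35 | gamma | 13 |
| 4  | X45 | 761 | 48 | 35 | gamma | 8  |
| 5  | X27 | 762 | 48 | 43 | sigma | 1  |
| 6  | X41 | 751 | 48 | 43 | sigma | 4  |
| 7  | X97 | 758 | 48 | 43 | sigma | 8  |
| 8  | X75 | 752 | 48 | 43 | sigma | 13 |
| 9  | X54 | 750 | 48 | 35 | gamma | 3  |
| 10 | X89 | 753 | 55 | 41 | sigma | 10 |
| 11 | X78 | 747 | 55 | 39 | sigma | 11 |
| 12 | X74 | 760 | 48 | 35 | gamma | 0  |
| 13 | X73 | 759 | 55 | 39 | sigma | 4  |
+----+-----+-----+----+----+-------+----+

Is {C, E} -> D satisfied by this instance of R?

(C=48, E=gamma): rows 1, 3, 4, 9, 12 → D = 35, 35, 35, 35, 35 ✓
(C=55, E=sigma): rows 2, 10, 11, 13 → D takes values {39, 41} — violation
(C=48, E=sigma): rows 5, 6, 7, 8 → D = 43, 43, 43, 43 ✓
Two rows agree on {C, E} but differ on D, so {C, E} -> D does not hold.

No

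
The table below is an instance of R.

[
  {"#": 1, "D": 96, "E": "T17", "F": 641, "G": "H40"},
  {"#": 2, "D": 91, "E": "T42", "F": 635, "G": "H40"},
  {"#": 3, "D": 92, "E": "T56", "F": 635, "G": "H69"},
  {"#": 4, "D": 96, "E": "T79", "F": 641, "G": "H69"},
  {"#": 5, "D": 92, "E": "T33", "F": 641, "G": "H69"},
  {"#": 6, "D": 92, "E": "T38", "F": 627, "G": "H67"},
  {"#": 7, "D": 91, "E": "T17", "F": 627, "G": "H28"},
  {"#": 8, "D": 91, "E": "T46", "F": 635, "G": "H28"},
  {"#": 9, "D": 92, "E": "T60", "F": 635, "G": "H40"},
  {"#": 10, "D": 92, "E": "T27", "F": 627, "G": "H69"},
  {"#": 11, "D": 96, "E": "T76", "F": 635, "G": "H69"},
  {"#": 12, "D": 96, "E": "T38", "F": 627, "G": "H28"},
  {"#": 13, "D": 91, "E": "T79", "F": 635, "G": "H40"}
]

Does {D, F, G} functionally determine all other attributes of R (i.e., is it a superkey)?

No

Rows 2 and 13 have the same {D, F, G} value (D=91, F=635, G=H40) but are distinct tuples, so {D, F, G} does not determine every attribute — not a superkey.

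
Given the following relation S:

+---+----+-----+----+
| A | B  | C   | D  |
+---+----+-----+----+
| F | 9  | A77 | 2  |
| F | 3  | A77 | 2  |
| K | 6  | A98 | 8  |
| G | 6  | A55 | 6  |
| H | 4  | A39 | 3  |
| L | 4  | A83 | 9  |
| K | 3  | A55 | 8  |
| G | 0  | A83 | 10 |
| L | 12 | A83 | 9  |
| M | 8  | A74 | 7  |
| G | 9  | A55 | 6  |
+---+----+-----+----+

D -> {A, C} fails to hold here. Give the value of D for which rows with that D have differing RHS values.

D=2: 2 rows → {A,C} = (F, A77), (F, A77) ✓
D=8: 2 rows → {A,C} takes values {(K, A98), (K, A55)} — violation
D=6: 2 rows → {A,C} = (G, A55), (G, A55) ✓
D=3: 1 row → {A,C} = (H, A39) ✓
D=9: 2 rows → {A,C} = (L, A83), (L, A83) ✓
D=10: 1 row → {A,C} = (G, A83) ✓
D=7: 1 row → {A,C} = (M, A74) ✓
The only D value with inconsistent RHS is D=8.

8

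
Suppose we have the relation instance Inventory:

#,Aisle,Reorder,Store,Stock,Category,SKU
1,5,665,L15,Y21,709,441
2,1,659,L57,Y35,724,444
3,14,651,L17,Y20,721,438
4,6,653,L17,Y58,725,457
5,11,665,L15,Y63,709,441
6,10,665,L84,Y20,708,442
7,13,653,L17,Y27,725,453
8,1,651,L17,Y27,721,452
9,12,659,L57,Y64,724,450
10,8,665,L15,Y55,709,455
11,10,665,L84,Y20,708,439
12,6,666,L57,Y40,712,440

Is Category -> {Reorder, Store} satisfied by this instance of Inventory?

Yes

Category=709: rows 1, 5, 10 → {Reorder,Store} = (665, L15), (665, L15), (665, L15) ✓
Category=724: rows 2, 9 → {Reorder,Store} = (659, L57), (659, L57) ✓
Category=721: rows 3, 8 → {Reorder,Store} = (651, L17), (651, L17) ✓
Category=725: rows 4, 7 → {Reorder,Store} = (653, L17), (653, L17) ✓
Category=708: rows 6, 11 → {Reorder,Store} = (665, L84), (665, L84) ✓
Category=712: row 12 → {Reorder,Store} = (666, L57) ✓
Every Category value is associated with a single {Reorder, Store} value, so Category -> {Reorder, Store} holds.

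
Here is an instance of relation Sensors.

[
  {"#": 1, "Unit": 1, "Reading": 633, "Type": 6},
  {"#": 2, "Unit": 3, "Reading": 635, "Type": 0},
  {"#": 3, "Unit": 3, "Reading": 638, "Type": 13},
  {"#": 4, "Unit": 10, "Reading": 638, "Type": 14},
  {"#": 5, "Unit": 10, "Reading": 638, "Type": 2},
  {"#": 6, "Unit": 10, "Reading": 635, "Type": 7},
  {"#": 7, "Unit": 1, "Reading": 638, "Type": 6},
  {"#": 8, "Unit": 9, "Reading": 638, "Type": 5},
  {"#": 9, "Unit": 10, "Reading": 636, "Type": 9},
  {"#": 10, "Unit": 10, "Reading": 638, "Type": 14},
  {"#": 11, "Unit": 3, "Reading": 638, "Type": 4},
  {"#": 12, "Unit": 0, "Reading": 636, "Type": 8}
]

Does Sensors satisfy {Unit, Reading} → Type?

(Unit=1, Reading=633): row 1 → Type = 6 ✓
(Unit=3, Reading=635): row 2 → Type = 0 ✓
(Unit=3, Reading=638): rows 3, 11 → Type takes values {13, 4} — violation
(Unit=10, Reading=638): rows 4, 5, 10 → Type takes values {14, 2} — violation
(Unit=10, Reading=635): row 6 → Type = 7 ✓
(Unit=1, Reading=638): row 7 → Type = 6 ✓
(Unit=9, Reading=638): row 8 → Type = 5 ✓
(Unit=10, Reading=636): row 9 → Type = 9 ✓
(Unit=0, Reading=636): row 12 → Type = 8 ✓
Two rows agree on {Unit, Reading} but differ on Type, so {Unit, Reading} → Type does not hold.

No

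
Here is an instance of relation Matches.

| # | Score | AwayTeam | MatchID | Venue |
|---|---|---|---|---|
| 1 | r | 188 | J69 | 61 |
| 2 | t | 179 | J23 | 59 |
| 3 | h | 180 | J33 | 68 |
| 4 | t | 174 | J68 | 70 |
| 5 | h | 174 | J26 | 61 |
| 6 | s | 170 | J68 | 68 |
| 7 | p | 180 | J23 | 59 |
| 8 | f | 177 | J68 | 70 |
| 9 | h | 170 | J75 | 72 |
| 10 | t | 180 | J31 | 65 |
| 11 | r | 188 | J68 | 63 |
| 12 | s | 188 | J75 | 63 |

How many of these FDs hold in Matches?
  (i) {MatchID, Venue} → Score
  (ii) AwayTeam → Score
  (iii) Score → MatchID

(i) {MatchID, Venue} → Score: (MatchID=J23, Venue=59): rows 2, 7 → Score takes values {t, p} — violation; (MatchID=J68, Venue=70): rows 4, 8 → Score takes values {t, f} — violation — fails.
(ii) AwayTeam → Score: AwayTeam=188: rows 1, 11, 12 → Score takes values {r, s} — violation; AwayTeam=180: rows 3, 7, 10 → Score takes values {h, p, t} — violation; AwayTeam=174: rows 4, 5 → Score takes values {t, h} — violation; AwayTeam=170: rows 6, 9 → Score takes values {s, h} — violation — fails.
(iii) Score → MatchID: Score=r: rows 1, 11 → MatchID takes values {J69, J68} — violation; Score=t: rows 2, 4, 10 → MatchID takes values {J23, J68, J31} — violation; Score=h: rows 3, 5, 9 → MatchID takes values {J33, J26, J75} — violation; Score=s: rows 6, 12 → MatchID takes values {J68, J75} — violation — fails.
None of the 3 dependencies hold.

0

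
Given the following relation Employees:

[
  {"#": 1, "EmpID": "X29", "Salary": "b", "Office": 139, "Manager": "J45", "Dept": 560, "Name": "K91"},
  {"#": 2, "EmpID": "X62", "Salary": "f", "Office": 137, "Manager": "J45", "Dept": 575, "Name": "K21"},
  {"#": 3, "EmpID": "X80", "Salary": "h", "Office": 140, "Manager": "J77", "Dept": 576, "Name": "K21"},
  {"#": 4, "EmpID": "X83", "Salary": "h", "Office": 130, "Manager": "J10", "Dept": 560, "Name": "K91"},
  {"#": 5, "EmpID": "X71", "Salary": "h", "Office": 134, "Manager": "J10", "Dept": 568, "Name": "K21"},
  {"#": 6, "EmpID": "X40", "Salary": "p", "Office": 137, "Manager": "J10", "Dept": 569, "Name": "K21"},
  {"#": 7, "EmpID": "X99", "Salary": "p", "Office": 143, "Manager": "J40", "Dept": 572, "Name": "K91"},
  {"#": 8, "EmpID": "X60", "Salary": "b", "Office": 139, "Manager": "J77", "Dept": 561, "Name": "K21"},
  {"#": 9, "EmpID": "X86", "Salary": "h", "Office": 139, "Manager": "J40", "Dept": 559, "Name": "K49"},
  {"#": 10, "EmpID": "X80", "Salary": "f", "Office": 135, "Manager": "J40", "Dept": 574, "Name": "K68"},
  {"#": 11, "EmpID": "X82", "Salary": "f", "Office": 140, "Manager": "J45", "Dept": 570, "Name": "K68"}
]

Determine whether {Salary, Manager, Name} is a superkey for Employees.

All 11 rows have distinct {Salary, Manager, Name} values, so {Salary, Manager, Name} → (all attributes) holds and {Salary, Manager, Name} is a superkey.

Yes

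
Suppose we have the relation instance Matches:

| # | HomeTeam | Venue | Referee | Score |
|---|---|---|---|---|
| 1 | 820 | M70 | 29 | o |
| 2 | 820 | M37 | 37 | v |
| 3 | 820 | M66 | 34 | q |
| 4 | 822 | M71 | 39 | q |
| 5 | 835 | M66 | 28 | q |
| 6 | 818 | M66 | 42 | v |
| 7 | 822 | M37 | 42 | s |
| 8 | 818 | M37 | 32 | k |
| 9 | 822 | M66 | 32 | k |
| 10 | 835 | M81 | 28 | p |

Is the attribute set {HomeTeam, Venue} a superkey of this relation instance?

All 10 rows have distinct {HomeTeam, Venue} values, so {HomeTeam, Venue} → (all attributes) holds and {HomeTeam, Venue} is a superkey.

Yes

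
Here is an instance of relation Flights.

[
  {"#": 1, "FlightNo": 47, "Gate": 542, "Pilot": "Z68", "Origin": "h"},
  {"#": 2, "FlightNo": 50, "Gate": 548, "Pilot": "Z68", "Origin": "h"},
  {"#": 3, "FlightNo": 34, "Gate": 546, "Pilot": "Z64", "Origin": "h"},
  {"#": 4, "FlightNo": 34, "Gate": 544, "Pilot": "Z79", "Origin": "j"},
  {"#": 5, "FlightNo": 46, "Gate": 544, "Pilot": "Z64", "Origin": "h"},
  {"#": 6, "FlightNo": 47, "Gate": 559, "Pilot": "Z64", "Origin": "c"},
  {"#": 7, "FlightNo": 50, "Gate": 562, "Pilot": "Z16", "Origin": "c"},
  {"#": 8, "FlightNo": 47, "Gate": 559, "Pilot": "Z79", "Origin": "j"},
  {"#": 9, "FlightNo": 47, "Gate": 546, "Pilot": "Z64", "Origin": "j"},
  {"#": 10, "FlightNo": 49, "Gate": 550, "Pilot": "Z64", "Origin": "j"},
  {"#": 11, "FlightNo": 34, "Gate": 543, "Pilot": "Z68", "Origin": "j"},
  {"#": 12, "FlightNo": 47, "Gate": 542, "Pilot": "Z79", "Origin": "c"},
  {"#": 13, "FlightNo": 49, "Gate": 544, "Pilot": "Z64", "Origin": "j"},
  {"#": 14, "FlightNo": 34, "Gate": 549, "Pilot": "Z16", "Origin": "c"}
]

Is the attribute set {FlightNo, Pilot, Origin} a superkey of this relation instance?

Rows 10 and 13 have the same {FlightNo, Pilot, Origin} value (FlightNo=49, Pilot=Z64, Origin=j) but are distinct tuples, so {FlightNo, Pilot, Origin} does not determine every attribute — not a superkey.

No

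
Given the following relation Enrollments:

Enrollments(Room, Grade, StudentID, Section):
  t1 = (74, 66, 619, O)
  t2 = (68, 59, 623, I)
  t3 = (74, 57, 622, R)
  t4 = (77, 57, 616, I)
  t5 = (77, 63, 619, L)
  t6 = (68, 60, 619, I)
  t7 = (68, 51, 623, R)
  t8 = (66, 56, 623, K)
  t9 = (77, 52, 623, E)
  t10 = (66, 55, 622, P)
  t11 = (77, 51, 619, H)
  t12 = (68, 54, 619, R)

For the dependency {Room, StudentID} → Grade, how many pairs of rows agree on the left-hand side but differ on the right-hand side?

(Room=68, StudentID=623): violating pairs (2,7) — 1 pair.
(Room=77, StudentID=619): violating pairs (5,11) — 1 pair.
(Room=68, StudentID=619): violating pairs (6,12) — 1 pair.

3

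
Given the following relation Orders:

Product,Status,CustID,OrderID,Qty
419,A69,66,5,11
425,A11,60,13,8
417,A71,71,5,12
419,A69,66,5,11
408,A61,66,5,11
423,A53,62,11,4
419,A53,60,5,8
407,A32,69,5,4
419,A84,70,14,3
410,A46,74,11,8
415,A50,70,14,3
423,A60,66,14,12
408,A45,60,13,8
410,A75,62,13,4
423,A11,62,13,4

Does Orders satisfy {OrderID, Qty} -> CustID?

Yes

(OrderID=5, Qty=11): 3 rows → CustID = 66, 66, 66 ✓
(OrderID=13, Qty=8): 2 rows → CustID = 60, 60 ✓
(OrderID=5, Qty=12): 1 row → CustID = 71 ✓
(OrderID=11, Qty=4): 1 row → CustID = 62 ✓
(OrderID=5, Qty=8): 1 row → CustID = 60 ✓
(OrderID=5, Qty=4): 1 row → CustID = 69 ✓
(OrderID=14, Qty=3): 2 rows → CustID = 70, 70 ✓
(OrderID=11, Qty=8): 1 row → CustID = 74 ✓
(OrderID=14, Qty=12): 1 row → CustID = 66 ✓
(OrderID=13, Qty=4): 2 rows → CustID = 62, 62 ✓
Every {OrderID, Qty} value is associated with a single CustID value, so {OrderID, Qty} -> CustID holds.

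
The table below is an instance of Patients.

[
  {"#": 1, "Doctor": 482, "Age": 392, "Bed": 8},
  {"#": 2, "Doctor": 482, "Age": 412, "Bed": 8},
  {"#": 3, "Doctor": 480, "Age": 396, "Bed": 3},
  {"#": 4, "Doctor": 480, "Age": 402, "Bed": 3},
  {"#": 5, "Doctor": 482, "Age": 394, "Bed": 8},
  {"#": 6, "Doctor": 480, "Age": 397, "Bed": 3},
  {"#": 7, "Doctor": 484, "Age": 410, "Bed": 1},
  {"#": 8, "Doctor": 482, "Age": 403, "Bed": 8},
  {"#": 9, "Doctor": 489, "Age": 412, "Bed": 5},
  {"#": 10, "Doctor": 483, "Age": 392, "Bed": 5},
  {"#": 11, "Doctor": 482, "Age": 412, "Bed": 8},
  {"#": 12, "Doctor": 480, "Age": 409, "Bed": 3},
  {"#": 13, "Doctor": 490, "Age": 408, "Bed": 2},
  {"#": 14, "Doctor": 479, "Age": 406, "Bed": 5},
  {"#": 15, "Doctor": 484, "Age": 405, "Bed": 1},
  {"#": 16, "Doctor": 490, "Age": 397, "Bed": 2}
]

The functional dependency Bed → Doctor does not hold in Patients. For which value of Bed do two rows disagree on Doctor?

5

Bed=8: rows 1, 2, 5, 8, 11 → Doctor = 482, 482, 482, 482, 482 ✓
Bed=3: rows 3, 4, 6, 12 → Doctor = 480, 480, 480, 480 ✓
Bed=1: rows 7, 15 → Doctor = 484, 484 ✓
Bed=5: rows 9, 10, 14 → Doctor takes values {489, 483, 479} — violation
Bed=2: rows 13, 16 → Doctor = 490, 490 ✓
The only Bed value with inconsistent Doctor is Bed=5.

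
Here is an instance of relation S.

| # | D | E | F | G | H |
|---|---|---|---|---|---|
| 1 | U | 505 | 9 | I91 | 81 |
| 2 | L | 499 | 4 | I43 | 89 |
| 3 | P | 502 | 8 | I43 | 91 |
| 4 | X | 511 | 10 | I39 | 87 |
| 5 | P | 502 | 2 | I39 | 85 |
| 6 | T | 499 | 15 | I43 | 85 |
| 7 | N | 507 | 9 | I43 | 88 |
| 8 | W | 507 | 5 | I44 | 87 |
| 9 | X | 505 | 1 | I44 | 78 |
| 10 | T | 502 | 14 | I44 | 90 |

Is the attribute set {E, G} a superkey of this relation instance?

Rows 2 and 6 have the same {E, G} value (E=499, G=I43) but are distinct tuples, so {E, G} does not determine every attribute — not a superkey.

No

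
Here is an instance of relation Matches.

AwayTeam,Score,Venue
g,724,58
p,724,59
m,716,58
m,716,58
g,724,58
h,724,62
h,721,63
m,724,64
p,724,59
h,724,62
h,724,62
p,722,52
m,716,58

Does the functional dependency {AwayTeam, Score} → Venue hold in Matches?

(AwayTeam=g, Score=724): 2 rows → Venue = 58, 58 ✓
(AwayTeam=p, Score=724): 2 rows → Venue = 59, 59 ✓
(AwayTeam=m, Score=716): 3 rows → Venue = 58, 58, 58 ✓
(AwayTeam=h, Score=724): 3 rows → Venue = 62, 62, 62 ✓
(AwayTeam=h, Score=721): 1 row → Venue = 63 ✓
(AwayTeam=m, Score=724): 1 row → Venue = 64 ✓
(AwayTeam=p, Score=722): 1 row → Venue = 52 ✓
Every {AwayTeam, Score} value is associated with a single Venue value, so {AwayTeam, Score} → Venue holds.

Yes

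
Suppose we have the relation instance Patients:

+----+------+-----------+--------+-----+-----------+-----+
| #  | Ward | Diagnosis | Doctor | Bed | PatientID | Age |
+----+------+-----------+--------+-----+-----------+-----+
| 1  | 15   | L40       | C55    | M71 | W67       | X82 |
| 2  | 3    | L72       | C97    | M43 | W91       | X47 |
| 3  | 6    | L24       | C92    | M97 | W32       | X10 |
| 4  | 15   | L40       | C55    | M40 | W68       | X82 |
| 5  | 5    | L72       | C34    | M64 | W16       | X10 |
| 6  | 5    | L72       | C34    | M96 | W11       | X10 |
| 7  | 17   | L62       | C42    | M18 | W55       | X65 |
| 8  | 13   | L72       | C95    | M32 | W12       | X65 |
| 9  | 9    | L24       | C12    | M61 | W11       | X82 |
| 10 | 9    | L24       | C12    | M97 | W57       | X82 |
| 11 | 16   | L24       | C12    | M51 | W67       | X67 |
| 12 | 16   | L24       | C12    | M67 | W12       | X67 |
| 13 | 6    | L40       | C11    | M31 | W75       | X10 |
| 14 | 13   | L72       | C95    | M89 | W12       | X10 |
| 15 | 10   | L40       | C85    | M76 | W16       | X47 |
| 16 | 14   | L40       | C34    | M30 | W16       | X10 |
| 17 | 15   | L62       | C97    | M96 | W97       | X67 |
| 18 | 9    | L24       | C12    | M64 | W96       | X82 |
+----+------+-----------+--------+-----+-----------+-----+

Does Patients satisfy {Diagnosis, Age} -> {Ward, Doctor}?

No

(Diagnosis=L40, Age=X82): rows 1, 4 → {Ward,Doctor} = (15, C55), (15, C55) ✓
(Diagnosis=L72, Age=X47): row 2 → {Ward,Doctor} = (3, C97) ✓
(Diagnosis=L24, Age=X10): row 3 → {Ward,Doctor} = (6, C92) ✓
(Diagnosis=L72, Age=X10): rows 5, 6, 14 → {Ward,Doctor} takes values {(5, C34), (13, C95)} — violation
(Diagnosis=L62, Age=X65): row 7 → {Ward,Doctor} = (17, C42) ✓
(Diagnosis=L72, Age=X65): row 8 → {Ward,Doctor} = (13, C95) ✓
(Diagnosis=L24, Age=X82): rows 9, 10, 18 → {Ward,Doctor} = (9, C12), (9, C12), (9, C12) ✓
(Diagnosis=L24, Age=X67): rows 11, 12 → {Ward,Doctor} = (16, C12), (16, C12) ✓
(Diagnosis=L40, Age=X10): rows 13, 16 → {Ward,Doctor} takes values {(6, C11), (14, C34)} — violation
(Diagnosis=L40, Age=X47): row 15 → {Ward,Doctor} = (10, C85) ✓
(Diagnosis=L62, Age=X67): row 17 → {Ward,Doctor} = (15, C97) ✓
Two rows agree on {Diagnosis, Age} but differ on {Ward, Doctor}, so {Diagnosis, Age} -> {Ward, Doctor} does not hold.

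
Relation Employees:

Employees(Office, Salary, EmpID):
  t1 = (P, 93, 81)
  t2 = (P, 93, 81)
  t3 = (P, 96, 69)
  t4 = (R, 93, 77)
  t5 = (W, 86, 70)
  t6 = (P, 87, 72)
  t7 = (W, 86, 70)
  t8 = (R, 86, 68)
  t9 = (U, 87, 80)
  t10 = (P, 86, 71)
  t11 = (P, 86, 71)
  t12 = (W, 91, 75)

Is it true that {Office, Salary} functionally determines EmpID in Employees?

(Office=P, Salary=93): rows 1, 2 → EmpID = 81, 81 ✓
(Office=P, Salary=96): row 3 → EmpID = 69 ✓
(Office=R, Salary=93): row 4 → EmpID = 77 ✓
(Office=W, Salary=86): rows 5, 7 → EmpID = 70, 70 ✓
(Office=P, Salary=87): row 6 → EmpID = 72 ✓
(Office=R, Salary=86): row 8 → EmpID = 68 ✓
(Office=U, Salary=87): row 9 → EmpID = 80 ✓
(Office=P, Salary=86): rows 10, 11 → EmpID = 71, 71 ✓
(Office=W, Salary=91): row 12 → EmpID = 75 ✓
Every {Office, Salary} value is associated with a single EmpID value, so {Office, Salary} -> EmpID holds.

Yes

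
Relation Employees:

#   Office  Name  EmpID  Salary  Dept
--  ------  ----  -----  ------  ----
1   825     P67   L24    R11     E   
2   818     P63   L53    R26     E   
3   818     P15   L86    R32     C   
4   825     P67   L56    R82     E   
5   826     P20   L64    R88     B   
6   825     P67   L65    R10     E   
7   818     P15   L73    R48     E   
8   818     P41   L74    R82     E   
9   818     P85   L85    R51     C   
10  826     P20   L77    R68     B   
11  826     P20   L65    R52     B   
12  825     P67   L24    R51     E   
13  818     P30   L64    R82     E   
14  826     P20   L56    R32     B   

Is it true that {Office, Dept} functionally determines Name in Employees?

No

(Office=825, Dept=E): rows 1, 4, 6, 12 → Name = P67, P67, P67, P67 ✓
(Office=818, Dept=E): rows 2, 7, 8, 13 → Name takes values {P63, P15, P41, P30} — violation
(Office=818, Dept=C): rows 3, 9 → Name takes values {P15, P85} — violation
(Office=826, Dept=B): rows 5, 10, 11, 14 → Name = P20, P20, P20, P20 ✓
Two rows agree on {Office, Dept} but differ on Name, so {Office, Dept} → Name does not hold.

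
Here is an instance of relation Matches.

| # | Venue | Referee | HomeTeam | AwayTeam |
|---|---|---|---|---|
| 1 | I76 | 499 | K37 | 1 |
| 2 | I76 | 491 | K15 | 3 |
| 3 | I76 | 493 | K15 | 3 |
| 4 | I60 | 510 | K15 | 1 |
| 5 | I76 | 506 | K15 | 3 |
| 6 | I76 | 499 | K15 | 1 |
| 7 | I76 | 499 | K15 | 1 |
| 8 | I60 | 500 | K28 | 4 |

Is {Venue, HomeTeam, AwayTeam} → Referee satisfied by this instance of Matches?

(Venue=I76, HomeTeam=K37, AwayTeam=1): row 1 → Referee = 499 ✓
(Venue=I76, HomeTeam=K15, AwayTeam=3): rows 2, 3, 5 → Referee takes values {491, 493, 506} — violation
(Venue=I60, HomeTeam=K15, AwayTeam=1): row 4 → Referee = 510 ✓
(Venue=I76, HomeTeam=K15, AwayTeam=1): rows 6, 7 → Referee = 499, 499 ✓
(Venue=I60, HomeTeam=K28, AwayTeam=4): row 8 → Referee = 500 ✓
Two rows agree on {Venue, HomeTeam, AwayTeam} but differ on Referee, so {Venue, HomeTeam, AwayTeam} → Referee does not hold.

No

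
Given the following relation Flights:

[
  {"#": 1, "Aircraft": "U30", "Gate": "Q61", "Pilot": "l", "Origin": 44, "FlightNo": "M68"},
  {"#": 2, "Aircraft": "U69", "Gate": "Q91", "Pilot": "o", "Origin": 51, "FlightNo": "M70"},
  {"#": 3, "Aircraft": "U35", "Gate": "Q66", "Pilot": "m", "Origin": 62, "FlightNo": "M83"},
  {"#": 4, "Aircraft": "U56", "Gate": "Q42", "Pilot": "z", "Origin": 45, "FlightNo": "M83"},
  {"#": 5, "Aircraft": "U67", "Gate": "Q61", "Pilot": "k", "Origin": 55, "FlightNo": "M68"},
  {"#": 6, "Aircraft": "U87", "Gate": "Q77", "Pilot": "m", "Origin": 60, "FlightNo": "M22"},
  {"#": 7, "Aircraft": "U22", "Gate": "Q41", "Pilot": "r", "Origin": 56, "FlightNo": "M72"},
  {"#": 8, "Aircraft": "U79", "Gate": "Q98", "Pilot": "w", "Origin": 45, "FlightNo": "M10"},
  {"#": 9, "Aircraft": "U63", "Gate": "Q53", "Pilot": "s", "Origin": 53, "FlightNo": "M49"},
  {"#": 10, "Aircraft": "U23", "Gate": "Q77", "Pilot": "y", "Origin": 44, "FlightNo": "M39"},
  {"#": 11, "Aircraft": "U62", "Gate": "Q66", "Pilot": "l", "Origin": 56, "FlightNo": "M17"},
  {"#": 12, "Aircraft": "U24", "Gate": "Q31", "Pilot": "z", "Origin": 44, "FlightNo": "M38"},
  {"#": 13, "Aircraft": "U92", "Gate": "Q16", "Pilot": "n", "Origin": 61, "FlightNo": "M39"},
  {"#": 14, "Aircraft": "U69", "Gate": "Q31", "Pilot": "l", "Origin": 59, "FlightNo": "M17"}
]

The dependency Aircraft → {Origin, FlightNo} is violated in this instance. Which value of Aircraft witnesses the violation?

U69

Aircraft=U30: row 1 → {Origin,FlightNo} = (44, M68) ✓
Aircraft=U69: rows 2, 14 → {Origin,FlightNo} takes values {(51, M70), (59, M17)} — violation
Aircraft=U35: row 3 → {Origin,FlightNo} = (62, M83) ✓
Aircraft=U56: row 4 → {Origin,FlightNo} = (45, M83) ✓
Aircraft=U67: row 5 → {Origin,FlightNo} = (55, M68) ✓
Aircraft=U87: row 6 → {Origin,FlightNo} = (60, M22) ✓
Aircraft=U22: row 7 → {Origin,FlightNo} = (56, M72) ✓
Aircraft=U79: row 8 → {Origin,FlightNo} = (45, M10) ✓
Aircraft=U63: row 9 → {Origin,FlightNo} = (53, M49) ✓
Aircraft=U23: row 10 → {Origin,FlightNo} = (44, M39) ✓
Aircraft=U62: row 11 → {Origin,FlightNo} = (56, M17) ✓
Aircraft=U24: row 12 → {Origin,FlightNo} = (44, M38) ✓
Aircraft=U92: row 13 → {Origin,FlightNo} = (61, M39) ✓
The only Aircraft value with inconsistent RHS is Aircraft=U69.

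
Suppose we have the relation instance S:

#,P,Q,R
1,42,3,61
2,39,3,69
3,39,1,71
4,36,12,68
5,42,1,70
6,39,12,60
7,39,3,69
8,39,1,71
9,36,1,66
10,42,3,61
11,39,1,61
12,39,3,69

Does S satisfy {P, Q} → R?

(P=42, Q=3): rows 1, 10 → R = 61, 61 ✓
(P=39, Q=3): rows 2, 7, 12 → R = 69, 69, 69 ✓
(P=39, Q=1): rows 3, 8, 11 → R takes values {71, 61} — violation
(P=36, Q=12): row 4 → R = 68 ✓
(P=42, Q=1): row 5 → R = 70 ✓
(P=39, Q=12): row 6 → R = 60 ✓
(P=36, Q=1): row 9 → R = 66 ✓
Two rows agree on {P, Q} but differ on R, so {P, Q} → R does not hold.

No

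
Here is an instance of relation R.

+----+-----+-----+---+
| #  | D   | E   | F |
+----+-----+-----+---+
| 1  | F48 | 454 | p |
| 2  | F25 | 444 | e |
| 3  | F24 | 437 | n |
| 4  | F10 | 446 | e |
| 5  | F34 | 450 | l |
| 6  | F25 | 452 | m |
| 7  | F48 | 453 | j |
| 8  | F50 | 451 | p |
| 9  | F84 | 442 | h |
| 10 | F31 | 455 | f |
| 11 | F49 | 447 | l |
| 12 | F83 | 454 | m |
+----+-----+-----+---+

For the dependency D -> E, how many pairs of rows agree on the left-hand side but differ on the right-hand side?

D=F48: violating pairs (1,7) — 1 pair.
D=F25: violating pairs (2,6) — 1 pair.

2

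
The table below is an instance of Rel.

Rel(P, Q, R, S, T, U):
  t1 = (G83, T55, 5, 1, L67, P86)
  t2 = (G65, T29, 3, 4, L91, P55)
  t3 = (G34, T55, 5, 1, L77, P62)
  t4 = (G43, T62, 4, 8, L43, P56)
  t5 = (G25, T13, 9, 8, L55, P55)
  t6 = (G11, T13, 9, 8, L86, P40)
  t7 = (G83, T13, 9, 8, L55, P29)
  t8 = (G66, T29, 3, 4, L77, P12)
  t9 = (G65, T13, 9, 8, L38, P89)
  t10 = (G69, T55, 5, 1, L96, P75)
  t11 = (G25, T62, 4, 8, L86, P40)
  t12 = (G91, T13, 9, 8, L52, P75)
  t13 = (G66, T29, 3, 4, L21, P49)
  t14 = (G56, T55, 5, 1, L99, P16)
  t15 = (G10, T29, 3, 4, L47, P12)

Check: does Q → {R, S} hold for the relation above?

Yes

Q=T55: rows 1, 3, 10, 14 → {R,S} = (5, 1), (5, 1), (5, 1), (5, 1) ✓
Q=T29: rows 2, 8, 13, 15 → {R,S} = (3, 4), (3, 4), (3, 4), (3, 4) ✓
Q=T62: rows 4, 11 → {R,S} = (4, 8), (4, 8) ✓
Q=T13: rows 5, 6, 7, 9, 12 → {R,S} = (9, 8), (9, 8), (9, 8), (9, 8), (9, 8) ✓
Every Q value is associated with a single {R, S} value, so Q → {R, S} holds.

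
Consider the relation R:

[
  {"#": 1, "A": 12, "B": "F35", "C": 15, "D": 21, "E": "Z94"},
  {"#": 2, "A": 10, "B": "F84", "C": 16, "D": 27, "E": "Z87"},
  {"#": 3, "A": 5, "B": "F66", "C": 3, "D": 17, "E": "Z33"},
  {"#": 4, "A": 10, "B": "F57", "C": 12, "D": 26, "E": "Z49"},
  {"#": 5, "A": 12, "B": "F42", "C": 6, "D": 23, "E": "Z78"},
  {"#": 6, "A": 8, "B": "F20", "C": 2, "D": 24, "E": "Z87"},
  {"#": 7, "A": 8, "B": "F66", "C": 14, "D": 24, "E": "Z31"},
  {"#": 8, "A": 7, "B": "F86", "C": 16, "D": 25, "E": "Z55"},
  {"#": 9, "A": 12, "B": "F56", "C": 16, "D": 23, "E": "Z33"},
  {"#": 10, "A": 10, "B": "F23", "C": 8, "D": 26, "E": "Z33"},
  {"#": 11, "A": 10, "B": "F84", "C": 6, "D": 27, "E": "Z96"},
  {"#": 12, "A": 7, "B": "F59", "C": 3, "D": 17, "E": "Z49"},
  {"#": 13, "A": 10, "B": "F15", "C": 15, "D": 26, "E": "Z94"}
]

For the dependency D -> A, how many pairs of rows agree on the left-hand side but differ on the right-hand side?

D=27: all 2 rows agree on A — 0 pairs.
D=17: violating pairs (3,12) — 1 pair.
D=26: all 3 rows agree on A — 0 pairs.
D=23: all 2 rows agree on A — 0 pairs.
D=24: all 2 rows agree on A — 0 pairs.

1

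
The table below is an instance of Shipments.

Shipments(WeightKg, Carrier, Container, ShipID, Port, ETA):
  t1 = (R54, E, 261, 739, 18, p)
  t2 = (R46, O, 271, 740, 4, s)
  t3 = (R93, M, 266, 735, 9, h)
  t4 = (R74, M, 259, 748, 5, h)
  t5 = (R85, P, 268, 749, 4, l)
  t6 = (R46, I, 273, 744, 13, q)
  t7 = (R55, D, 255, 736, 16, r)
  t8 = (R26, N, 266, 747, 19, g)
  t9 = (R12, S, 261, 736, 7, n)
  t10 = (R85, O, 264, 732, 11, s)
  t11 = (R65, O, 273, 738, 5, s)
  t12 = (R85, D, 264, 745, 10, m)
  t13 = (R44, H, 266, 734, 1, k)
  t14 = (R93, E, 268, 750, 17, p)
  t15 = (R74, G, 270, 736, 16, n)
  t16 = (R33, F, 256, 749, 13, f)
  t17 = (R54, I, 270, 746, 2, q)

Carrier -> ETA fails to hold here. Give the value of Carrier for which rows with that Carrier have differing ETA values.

Carrier=E: rows 1, 14 → ETA = p, p ✓
Carrier=O: rows 2, 10, 11 → ETA = s, s, s ✓
Carrier=M: rows 3, 4 → ETA = h, h ✓
Carrier=P: row 5 → ETA = l ✓
Carrier=I: rows 6, 17 → ETA = q, q ✓
Carrier=D: rows 7, 12 → ETA takes values {r, m} — violation
Carrier=N: row 8 → ETA = g ✓
Carrier=S: row 9 → ETA = n ✓
Carrier=H: row 13 → ETA = k ✓
Carrier=G: row 15 → ETA = n ✓
Carrier=F: row 16 → ETA = f ✓
The only Carrier value with inconsistent ETA is Carrier=D.

D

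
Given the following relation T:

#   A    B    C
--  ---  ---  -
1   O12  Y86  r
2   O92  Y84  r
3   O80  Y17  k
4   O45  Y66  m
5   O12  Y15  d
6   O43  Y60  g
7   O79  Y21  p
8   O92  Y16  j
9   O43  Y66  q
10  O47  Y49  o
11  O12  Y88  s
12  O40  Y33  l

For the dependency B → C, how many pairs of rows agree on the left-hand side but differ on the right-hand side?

1

B=Y66: violating pairs (4,9) — 1 pair.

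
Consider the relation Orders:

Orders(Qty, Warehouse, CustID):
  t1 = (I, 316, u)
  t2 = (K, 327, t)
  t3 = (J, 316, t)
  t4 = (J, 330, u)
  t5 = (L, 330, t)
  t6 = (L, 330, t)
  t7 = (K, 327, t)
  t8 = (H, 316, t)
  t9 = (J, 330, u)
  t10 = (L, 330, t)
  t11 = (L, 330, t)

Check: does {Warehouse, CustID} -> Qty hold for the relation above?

(Warehouse=316, CustID=u): row 1 → Qty = I ✓
(Warehouse=327, CustID=t): rows 2, 7 → Qty = K, K ✓
(Warehouse=316, CustID=t): rows 3, 8 → Qty takes values {J, H} — violation
(Warehouse=330, CustID=u): rows 4, 9 → Qty = J, J ✓
(Warehouse=330, CustID=t): rows 5, 6, 10, 11 → Qty = L, L, L, L ✓
Two rows agree on {Warehouse, CustID} but differ on Qty, so {Warehouse, CustID} -> Qty does not hold.

No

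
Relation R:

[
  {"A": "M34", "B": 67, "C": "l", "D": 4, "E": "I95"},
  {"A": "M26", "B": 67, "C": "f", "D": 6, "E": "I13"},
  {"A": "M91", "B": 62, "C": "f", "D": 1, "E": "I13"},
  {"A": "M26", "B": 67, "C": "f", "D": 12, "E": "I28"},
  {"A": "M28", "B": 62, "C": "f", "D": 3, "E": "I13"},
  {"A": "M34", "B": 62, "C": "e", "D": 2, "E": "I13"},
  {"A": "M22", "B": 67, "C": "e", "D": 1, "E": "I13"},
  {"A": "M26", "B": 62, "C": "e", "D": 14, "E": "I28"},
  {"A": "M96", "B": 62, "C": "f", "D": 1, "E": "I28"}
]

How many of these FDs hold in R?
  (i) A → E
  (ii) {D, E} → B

(i) A → E: A=M34: 2 rows → E takes values {I95, I13} — violation; A=M26: 3 rows → E takes values {I13, I28} — violation — fails.
(ii) {D, E} → B: (D=1, E=I13): 2 rows → B takes values {62, 67} — violation — fails.
None of the 2 dependencies hold.

0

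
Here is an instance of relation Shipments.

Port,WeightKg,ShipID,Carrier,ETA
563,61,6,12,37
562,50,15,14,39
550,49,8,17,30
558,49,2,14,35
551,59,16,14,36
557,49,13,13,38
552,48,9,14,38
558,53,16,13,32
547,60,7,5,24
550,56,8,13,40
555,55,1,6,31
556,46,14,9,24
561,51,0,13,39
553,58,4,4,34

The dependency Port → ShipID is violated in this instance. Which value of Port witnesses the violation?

Port=563: 1 row → ShipID = 6 ✓
Port=562: 1 row → ShipID = 15 ✓
Port=550: 2 rows → ShipID = 8, 8 ✓
Port=558: 2 rows → ShipID takes values {2, 16} — violation
Port=551: 1 row → ShipID = 16 ✓
Port=557: 1 row → ShipID = 13 ✓
Port=552: 1 row → ShipID = 9 ✓
Port=547: 1 row → ShipID = 7 ✓
Port=555: 1 row → ShipID = 1 ✓
Port=556: 1 row → ShipID = 14 ✓
Port=561: 1 row → ShipID = 0 ✓
Port=553: 1 row → ShipID = 4 ✓
The only Port value with inconsistent ShipID is Port=558.

558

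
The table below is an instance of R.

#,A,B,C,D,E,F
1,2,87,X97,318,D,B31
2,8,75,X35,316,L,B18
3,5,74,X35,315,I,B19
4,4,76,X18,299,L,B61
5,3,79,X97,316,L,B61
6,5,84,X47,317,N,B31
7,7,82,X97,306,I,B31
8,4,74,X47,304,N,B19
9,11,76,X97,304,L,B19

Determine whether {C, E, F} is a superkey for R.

All 9 rows have distinct {C, E, F} values, so {C, E, F} → (all attributes) holds and {C, E, F} is a superkey.

Yes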